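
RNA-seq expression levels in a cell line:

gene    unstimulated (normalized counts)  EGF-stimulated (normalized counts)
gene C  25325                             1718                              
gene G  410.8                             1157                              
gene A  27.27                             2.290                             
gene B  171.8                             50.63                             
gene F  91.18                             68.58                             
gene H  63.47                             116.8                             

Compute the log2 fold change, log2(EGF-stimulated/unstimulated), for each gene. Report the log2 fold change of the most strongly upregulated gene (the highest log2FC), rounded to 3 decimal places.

1.494

log2(1718/25325) = -3.882  (gene C)
log2(1157/410.8) = 1.494  (gene G)
log2(2.290/27.27) = -3.574  (gene A)
log2(50.63/171.8) = -1.763  (gene B)
log2(68.58/91.18) = -0.411  (gene F)
log2(116.8/63.47) = 0.880  (gene H)
gene G is most strongly upregulated.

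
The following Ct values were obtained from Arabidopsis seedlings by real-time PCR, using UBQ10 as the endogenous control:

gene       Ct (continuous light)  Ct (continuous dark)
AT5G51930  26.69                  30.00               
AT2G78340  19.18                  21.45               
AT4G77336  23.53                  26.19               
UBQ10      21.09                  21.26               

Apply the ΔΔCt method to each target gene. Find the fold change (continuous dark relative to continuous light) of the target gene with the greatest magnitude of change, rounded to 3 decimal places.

AT5G51930: ΔΔCt = (30.00−21.26) − (26.69−21.09) = 8.74 − 5.60 = 3.14; fold change = 2^-3.14 = 0.113
AT2G78340: ΔΔCt = (21.45−21.26) − (19.18−21.09) = 0.19 − (-1.91) = 2.10; fold change = 2^-2.10 = 0.233
AT4G77336: ΔΔCt = (26.19−21.26) − (23.53−21.09) = 4.93 − 2.44 = 2.49; fold change = 2^-2.49 = 0.178
AT5G51930 has the largest |ΔΔCt| = 3.14.

0.113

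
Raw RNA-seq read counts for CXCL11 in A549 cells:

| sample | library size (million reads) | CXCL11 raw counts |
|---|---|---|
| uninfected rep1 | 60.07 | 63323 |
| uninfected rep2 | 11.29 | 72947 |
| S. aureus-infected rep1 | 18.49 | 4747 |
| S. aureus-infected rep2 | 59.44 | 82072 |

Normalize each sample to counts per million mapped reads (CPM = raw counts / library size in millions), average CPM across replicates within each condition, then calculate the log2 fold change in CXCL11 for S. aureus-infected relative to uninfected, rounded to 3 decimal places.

CPM(uninfected rep1) = 63323 / 60.07 = 1054.1535
CPM(uninfected rep2) = 72947 / 11.29 = 6461.2046
CPM(S. aureus-infected rep1) = 4747 / 18.49 = 256.7334
CPM(S. aureus-infected rep2) = 82072 / 59.44 = 1380.7537
mean CPM(uninfected) = 3757.6790; mean CPM(S. aureus-infected) = 818.7435
Fold change = 818.7435 / 3757.6790 = 0.21789
log2(0.21789) = -2.1984

-2.198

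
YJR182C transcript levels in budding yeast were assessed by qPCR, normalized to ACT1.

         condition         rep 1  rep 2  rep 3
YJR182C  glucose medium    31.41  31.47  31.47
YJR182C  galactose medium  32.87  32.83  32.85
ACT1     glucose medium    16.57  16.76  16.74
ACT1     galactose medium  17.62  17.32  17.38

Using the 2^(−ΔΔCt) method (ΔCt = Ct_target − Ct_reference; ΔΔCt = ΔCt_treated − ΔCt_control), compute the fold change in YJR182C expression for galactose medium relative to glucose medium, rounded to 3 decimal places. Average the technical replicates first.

Mean Ct: YJR182C glucose medium 31.450; YJR182C galactose medium 32.850; ACT1 glucose medium 16.690; ACT1 galactose medium 17.440
ΔCt(glucose medium) = 31.450 − 16.690 = 14.760
ΔCt(galactose medium) = 32.850 − 17.440 = 15.410
ΔΔCt = 15.410 − 14.760 = 0.650
Fold change = 2^(−0.650) = 0.6373

0.637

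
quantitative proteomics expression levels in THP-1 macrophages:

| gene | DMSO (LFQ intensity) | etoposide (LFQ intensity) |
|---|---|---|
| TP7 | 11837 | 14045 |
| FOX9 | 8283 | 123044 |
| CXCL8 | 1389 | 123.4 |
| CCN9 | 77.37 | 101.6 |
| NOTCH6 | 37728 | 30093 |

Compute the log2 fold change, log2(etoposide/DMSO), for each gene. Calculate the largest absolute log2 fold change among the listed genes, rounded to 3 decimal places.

3.893

log2(14045/11837) = 0.247  (TP7)
log2(123044/8283) = 3.893  (FOX9)
log2(123.4/1389) = -3.493  (CXCL8)
log2(101.6/77.37) = 0.393  (CCN9)
log2(30093/37728) = -0.326  (NOTCH6)
The largest magnitude belongs to FOX9.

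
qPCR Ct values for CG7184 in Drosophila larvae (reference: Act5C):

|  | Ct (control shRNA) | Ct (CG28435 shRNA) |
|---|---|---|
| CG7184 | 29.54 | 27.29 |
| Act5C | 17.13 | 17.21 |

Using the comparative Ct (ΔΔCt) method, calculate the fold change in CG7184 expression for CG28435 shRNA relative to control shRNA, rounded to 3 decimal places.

5.028

ΔCt(control shRNA) = 29.540 − 17.130 = 12.410
ΔCt(CG28435 shRNA) = 27.290 − 17.210 = 10.080
ΔΔCt = 10.080 − 12.410 = -2.330
Fold change = 2^(−(-2.330)) = 2^2.330 = 5.0281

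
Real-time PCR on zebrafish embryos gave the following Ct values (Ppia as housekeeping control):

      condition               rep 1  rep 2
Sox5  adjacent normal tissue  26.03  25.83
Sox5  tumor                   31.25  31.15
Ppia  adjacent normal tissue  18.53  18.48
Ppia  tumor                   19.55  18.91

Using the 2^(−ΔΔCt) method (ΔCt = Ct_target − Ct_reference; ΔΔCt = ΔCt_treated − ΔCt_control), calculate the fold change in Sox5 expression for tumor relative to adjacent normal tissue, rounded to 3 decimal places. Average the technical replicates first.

Mean Ct: Sox5 adjacent normal tissue 25.930; Sox5 tumor 31.200; Ppia adjacent normal tissue 18.505; Ppia tumor 19.230
ΔCt(adjacent normal tissue) = 25.930 − 18.505 = 7.425
ΔCt(tumor) = 31.200 − 19.230 = 11.970
ΔΔCt = 11.970 − 7.425 = 4.545
Fold change = 2^(−4.545) = 0.0428

0.043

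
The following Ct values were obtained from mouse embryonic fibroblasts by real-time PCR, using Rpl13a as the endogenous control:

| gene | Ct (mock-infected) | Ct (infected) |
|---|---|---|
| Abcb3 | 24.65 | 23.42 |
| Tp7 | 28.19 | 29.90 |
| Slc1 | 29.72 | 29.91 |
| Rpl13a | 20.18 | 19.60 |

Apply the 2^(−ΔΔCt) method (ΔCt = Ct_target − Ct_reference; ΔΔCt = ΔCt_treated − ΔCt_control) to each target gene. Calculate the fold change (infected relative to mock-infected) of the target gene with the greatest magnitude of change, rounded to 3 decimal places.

Abcb3: ΔΔCt = (23.42−19.60) − (24.65−20.18) = 3.82 − 4.47 = -0.65; fold change = 2^0.65 = 1.569
Tp7: ΔΔCt = (29.90−19.60) − (28.19−20.18) = 10.30 − 8.01 = 2.29; fold change = 2^-2.29 = 0.204
Slc1: ΔΔCt = (29.91−19.60) − (29.72−20.18) = 10.31 − 9.54 = 0.77; fold change = 2^-0.77 = 0.586
Tp7 has the largest |ΔΔCt| = 2.29.

0.204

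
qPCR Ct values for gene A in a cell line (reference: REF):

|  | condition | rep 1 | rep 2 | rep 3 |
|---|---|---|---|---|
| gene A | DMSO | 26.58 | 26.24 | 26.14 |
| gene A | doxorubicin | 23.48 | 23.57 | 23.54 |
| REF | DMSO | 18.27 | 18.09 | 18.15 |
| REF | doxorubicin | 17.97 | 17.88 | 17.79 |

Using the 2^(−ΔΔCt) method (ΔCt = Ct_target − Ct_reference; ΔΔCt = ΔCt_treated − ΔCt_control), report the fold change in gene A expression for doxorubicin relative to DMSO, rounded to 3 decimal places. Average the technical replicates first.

5.657

Mean Ct: gene A DMSO 26.320; gene A doxorubicin 23.530; REF DMSO 18.170; REF doxorubicin 17.880
ΔCt(DMSO) = 26.320 − 18.170 = 8.150
ΔCt(doxorubicin) = 23.530 − 17.880 = 5.650
ΔΔCt = 5.650 − 8.150 = -2.500
Fold change = 2^(−(-2.500)) = 2^2.500 = 5.6569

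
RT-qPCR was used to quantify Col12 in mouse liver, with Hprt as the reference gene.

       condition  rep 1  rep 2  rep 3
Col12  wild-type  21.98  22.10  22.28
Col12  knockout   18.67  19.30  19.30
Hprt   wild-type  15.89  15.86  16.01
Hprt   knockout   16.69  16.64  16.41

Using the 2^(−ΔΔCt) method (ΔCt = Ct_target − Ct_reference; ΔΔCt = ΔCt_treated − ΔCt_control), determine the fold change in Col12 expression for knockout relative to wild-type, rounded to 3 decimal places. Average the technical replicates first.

Mean Ct: Col12 wild-type 22.120; Col12 knockout 19.090; Hprt wild-type 15.920; Hprt knockout 16.580
ΔCt(wild-type) = 22.120 − 15.920 = 6.200
ΔCt(knockout) = 19.090 − 16.580 = 2.510
ΔΔCt = 2.510 − 6.200 = -3.690
Fold change = 2^(−(-3.690)) = 2^3.690 = 12.9063

12.906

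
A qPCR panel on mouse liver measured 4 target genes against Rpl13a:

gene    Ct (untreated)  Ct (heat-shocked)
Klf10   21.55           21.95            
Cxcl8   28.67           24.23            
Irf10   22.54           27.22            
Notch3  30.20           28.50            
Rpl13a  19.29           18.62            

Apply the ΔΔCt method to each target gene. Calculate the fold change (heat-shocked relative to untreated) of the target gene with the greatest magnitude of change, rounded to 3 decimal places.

Klf10: ΔΔCt = (21.95−18.62) − (21.55−19.29) = 3.33 − 2.26 = 1.07; fold change = 2^-1.07 = 0.476
Cxcl8: ΔΔCt = (24.23−18.62) − (28.67−19.29) = 5.61 − 9.38 = -3.77; fold change = 2^3.77 = 13.642
Irf10: ΔΔCt = (27.22−18.62) − (22.54−19.29) = 8.60 − 3.25 = 5.35; fold change = 2^-5.35 = 0.025
Notch3: ΔΔCt = (28.50−18.62) − (30.20−19.29) = 9.88 − 10.91 = -1.03; fold change = 2^1.03 = 2.042
Irf10 has the largest |ΔΔCt| = 5.35.

0.025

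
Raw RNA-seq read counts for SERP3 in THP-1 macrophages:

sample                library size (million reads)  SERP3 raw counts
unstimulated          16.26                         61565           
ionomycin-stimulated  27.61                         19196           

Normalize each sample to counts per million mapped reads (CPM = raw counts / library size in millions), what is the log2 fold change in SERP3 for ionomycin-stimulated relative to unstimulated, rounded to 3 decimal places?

-2.445

CPM(unstimulated) = 61565 / 16.26 = 3786.2854
CPM(ionomycin-stimulated) = 19196 / 27.61 = 695.2553
Fold change = 695.2553 / 3786.2854 = 0.18362
log2(0.18362) = -2.4452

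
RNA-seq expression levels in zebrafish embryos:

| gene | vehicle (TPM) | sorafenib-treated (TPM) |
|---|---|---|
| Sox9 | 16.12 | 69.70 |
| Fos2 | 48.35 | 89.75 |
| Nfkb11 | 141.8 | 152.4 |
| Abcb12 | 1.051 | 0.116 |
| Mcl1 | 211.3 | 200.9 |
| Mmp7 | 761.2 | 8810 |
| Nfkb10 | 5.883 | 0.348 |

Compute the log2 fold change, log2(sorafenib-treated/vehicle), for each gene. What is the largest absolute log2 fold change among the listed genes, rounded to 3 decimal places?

4.079

log2(69.70/16.12) = 2.112  (Sox9)
log2(89.75/48.35) = 0.892  (Fos2)
log2(152.4/141.8) = 0.104  (Nfkb11)
log2(0.116/1.051) = -3.180  (Abcb12)
log2(200.9/211.3) = -0.073  (Mcl1)
log2(8810/761.2) = 3.533  (Mmp7)
log2(0.348/5.883) = -4.079  (Nfkb10)
The largest magnitude belongs to Nfkb10.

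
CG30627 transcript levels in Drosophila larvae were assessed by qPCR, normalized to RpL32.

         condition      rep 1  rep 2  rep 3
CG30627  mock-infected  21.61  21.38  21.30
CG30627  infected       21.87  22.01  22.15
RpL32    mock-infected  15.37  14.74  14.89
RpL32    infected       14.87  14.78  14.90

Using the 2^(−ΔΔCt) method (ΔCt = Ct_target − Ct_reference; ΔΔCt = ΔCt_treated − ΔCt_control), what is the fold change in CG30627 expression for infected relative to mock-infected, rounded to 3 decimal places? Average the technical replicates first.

0.603

Mean Ct: CG30627 mock-infected 21.430; CG30627 infected 22.010; RpL32 mock-infected 15.000; RpL32 infected 14.850
ΔCt(mock-infected) = 21.430 − 15.000 = 6.430
ΔCt(infected) = 22.010 − 14.850 = 7.160
ΔΔCt = 7.160 − 6.430 = 0.730
Fold change = 2^(−0.730) = 0.6029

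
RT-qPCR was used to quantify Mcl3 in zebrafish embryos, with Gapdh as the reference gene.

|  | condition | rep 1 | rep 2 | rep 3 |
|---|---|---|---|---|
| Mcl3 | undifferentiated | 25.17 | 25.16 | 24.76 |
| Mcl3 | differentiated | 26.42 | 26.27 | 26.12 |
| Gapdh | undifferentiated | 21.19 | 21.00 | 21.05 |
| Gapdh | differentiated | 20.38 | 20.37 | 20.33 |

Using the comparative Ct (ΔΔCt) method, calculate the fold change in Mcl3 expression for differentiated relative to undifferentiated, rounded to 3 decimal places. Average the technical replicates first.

0.257

Mean Ct: Mcl3 undifferentiated 25.030; Mcl3 differentiated 26.270; Gapdh undifferentiated 21.080; Gapdh differentiated 20.360
ΔCt(undifferentiated) = 25.030 − 21.080 = 3.950
ΔCt(differentiated) = 26.270 − 20.360 = 5.910
ΔΔCt = 5.910 − 3.950 = 1.960
Fold change = 2^(−1.960) = 0.2570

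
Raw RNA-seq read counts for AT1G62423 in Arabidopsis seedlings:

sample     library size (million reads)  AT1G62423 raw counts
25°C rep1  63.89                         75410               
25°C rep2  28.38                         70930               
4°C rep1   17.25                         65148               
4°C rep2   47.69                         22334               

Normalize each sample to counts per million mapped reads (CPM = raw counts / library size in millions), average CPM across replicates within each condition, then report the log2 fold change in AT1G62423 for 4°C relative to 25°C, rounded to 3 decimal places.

CPM(25°C rep1) = 75410 / 63.89 = 1180.3099
CPM(25°C rep2) = 70930 / 28.38 = 2499.2953
CPM(4°C rep1) = 65148 / 17.25 = 3776.6957
CPM(4°C rep2) = 22334 / 47.69 = 468.3162
mean CPM(25°C) = 1839.8026; mean CPM(4°C) = 2122.5059
Fold change = 2122.5059 / 1839.8026 = 1.15366
log2(1.15366) = 0.2062

0.206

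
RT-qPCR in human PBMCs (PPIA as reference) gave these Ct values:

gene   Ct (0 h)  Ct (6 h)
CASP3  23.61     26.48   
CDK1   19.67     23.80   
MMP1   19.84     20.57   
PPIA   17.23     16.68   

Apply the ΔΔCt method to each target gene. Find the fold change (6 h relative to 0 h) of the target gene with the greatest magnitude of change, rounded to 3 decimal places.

0.039

CASP3: ΔΔCt = (26.48−16.68) − (23.61−17.23) = 9.80 − 6.38 = 3.42; fold change = 2^-3.42 = 0.093
CDK1: ΔΔCt = (23.80−16.68) − (19.67−17.23) = 7.12 − 2.44 = 4.68; fold change = 2^-4.68 = 0.039
MMP1: ΔΔCt = (20.57−16.68) − (19.84−17.23) = 3.89 − 2.61 = 1.28; fold change = 2^-1.28 = 0.412
CDK1 has the largest |ΔΔCt| = 4.68.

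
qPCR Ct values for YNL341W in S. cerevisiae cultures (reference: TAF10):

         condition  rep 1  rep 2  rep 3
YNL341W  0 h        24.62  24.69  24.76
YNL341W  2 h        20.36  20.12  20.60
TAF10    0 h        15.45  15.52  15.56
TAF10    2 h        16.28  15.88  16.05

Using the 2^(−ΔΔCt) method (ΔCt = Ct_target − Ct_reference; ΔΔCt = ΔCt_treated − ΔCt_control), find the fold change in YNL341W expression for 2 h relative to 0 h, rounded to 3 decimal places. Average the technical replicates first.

Mean Ct: YNL341W 0 h 24.690; YNL341W 2 h 20.360; TAF10 0 h 15.510; TAF10 2 h 16.070
ΔCt(0 h) = 24.690 − 15.510 = 9.180
ΔCt(2 h) = 20.360 − 16.070 = 4.290
ΔΔCt = 4.290 − 9.180 = -4.890
Fold change = 2^(−(-4.890)) = 2^4.890 = 29.6508

29.651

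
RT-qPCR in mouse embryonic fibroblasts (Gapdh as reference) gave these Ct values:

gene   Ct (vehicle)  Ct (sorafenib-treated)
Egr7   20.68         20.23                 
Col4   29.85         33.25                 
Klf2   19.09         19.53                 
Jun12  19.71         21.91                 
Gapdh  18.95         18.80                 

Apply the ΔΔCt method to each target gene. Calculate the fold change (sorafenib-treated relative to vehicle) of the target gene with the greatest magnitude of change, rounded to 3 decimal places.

Egr7: ΔΔCt = (20.23−18.80) − (20.68−18.95) = 1.43 − 1.73 = -0.30; fold change = 2^0.30 = 1.231
Col4: ΔΔCt = (33.25−18.80) − (29.85−18.95) = 14.45 − 10.90 = 3.55; fold change = 2^-3.55 = 0.085
Klf2: ΔΔCt = (19.53−18.80) − (19.09−18.95) = 0.73 − 0.14 = 0.59; fold change = 2^-0.59 = 0.664
Jun12: ΔΔCt = (21.91−18.80) − (19.71−18.95) = 3.11 − 0.76 = 2.35; fold change = 2^-2.35 = 0.196
Col4 has the largest |ΔΔCt| = 3.55.

0.085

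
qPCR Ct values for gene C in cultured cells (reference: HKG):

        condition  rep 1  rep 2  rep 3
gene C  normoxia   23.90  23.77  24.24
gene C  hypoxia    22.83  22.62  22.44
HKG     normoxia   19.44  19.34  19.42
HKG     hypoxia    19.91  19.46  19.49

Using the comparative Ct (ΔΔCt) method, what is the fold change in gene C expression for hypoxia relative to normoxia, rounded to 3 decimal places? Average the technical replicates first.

Mean Ct: gene C normoxia 23.970; gene C hypoxia 22.630; HKG normoxia 19.400; HKG hypoxia 19.620
ΔCt(normoxia) = 23.970 − 19.400 = 4.570
ΔCt(hypoxia) = 22.630 − 19.620 = 3.010
ΔΔCt = 3.010 − 4.570 = -1.560
Fold change = 2^(−(-1.560)) = 2^1.560 = 2.9485

2.949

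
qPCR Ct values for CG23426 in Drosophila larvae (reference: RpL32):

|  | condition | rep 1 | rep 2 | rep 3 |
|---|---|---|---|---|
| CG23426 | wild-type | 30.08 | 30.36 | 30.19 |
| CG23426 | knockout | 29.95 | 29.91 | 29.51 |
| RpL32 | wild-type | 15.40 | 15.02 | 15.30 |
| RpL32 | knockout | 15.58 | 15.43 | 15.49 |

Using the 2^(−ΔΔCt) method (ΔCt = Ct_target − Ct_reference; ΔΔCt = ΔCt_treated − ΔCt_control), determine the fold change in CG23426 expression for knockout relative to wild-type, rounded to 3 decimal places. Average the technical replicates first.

Mean Ct: CG23426 wild-type 30.210; CG23426 knockout 29.790; RpL32 wild-type 15.240; RpL32 knockout 15.500
ΔCt(wild-type) = 30.210 − 15.240 = 14.970
ΔCt(knockout) = 29.790 − 15.500 = 14.290
ΔΔCt = 14.290 − 14.970 = -0.680
Fold change = 2^(−(-0.680)) = 2^0.680 = 1.6021

1.602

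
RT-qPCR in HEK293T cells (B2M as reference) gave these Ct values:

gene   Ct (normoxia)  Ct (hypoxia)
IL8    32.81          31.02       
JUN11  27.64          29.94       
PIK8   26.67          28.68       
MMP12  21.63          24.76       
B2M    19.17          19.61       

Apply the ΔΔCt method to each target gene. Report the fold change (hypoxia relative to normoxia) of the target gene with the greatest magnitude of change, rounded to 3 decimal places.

IL8: ΔΔCt = (31.02−19.61) − (32.81−19.17) = 11.41 − 13.64 = -2.23; fold change = 2^2.23 = 4.691
JUN11: ΔΔCt = (29.94−19.61) − (27.64−19.17) = 10.33 − 8.47 = 1.86; fold change = 2^-1.86 = 0.275
PIK8: ΔΔCt = (28.68−19.61) − (26.67−19.17) = 9.07 − 7.50 = 1.57; fold change = 2^-1.57 = 0.337
MMP12: ΔΔCt = (24.76−19.61) − (21.63−19.17) = 5.15 − 2.46 = 2.69; fold change = 2^-2.69 = 0.155
MMP12 has the largest |ΔΔCt| = 2.69.

0.155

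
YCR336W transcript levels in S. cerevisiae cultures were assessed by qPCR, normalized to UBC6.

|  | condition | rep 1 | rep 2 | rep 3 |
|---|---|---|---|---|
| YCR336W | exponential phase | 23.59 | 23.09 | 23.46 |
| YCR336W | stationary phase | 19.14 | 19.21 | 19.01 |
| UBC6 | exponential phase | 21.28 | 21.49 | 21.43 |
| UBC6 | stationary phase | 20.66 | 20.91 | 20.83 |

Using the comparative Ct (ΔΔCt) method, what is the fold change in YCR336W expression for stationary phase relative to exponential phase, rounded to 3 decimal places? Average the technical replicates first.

12.641

Mean Ct: YCR336W exponential phase 23.380; YCR336W stationary phase 19.120; UBC6 exponential phase 21.400; UBC6 stationary phase 20.800
ΔCt(exponential phase) = 23.380 − 21.400 = 1.980
ΔCt(stationary phase) = 19.120 − 20.800 = -1.680
ΔΔCt = -1.680 − 1.980 = -3.660
Fold change = 2^(−(-3.660)) = 2^3.660 = 12.6407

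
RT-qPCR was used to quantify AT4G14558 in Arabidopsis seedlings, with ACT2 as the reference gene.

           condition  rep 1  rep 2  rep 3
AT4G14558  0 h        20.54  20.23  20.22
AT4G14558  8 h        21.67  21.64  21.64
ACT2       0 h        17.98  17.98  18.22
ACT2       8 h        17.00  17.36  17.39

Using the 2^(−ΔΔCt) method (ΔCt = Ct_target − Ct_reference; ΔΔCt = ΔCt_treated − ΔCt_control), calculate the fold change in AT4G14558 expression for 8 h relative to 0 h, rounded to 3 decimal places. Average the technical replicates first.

0.228

Mean Ct: AT4G14558 0 h 20.330; AT4G14558 8 h 21.650; ACT2 0 h 18.060; ACT2 8 h 17.250
ΔCt(0 h) = 20.330 − 18.060 = 2.270
ΔCt(8 h) = 21.650 − 17.250 = 4.400
ΔΔCt = 4.400 − 2.270 = 2.130
Fold change = 2^(−2.130) = 0.2285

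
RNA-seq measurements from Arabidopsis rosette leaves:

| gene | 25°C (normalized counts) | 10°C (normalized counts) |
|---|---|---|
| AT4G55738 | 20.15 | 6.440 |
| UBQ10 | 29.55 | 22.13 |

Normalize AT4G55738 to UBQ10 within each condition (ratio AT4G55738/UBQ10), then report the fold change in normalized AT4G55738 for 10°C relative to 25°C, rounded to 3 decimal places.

AT4G55738/UBQ10 (25°C) = 20.15 / 29.55 = 0.6819
AT4G55738/UBQ10 (10°C) = 6.440 / 22.13 = 0.29101
Fold change = 0.29101 / 0.6819 = 0.4268

0.427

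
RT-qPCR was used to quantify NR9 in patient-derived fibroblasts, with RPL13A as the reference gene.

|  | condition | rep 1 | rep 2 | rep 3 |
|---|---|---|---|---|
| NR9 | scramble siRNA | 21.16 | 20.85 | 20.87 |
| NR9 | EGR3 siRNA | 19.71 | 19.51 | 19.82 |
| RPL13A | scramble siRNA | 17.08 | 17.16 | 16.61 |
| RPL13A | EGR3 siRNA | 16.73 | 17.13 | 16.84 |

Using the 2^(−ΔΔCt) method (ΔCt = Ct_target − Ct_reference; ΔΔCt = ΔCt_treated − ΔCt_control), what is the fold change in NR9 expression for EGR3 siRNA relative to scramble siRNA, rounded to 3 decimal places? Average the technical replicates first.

2.346

Mean Ct: NR9 scramble siRNA 20.960; NR9 EGR3 siRNA 19.680; RPL13A scramble siRNA 16.950; RPL13A EGR3 siRNA 16.900
ΔCt(scramble siRNA) = 20.960 − 16.950 = 4.010
ΔCt(EGR3 siRNA) = 19.680 − 16.900 = 2.780
ΔΔCt = 2.780 − 4.010 = -1.230
Fold change = 2^(−(-1.230)) = 2^1.230 = 2.3457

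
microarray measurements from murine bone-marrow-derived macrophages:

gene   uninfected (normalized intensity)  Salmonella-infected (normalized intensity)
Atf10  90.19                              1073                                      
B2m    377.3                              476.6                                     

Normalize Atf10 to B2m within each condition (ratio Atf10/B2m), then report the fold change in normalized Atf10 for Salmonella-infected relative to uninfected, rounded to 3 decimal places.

9.418

Atf10/B2m (uninfected) = 90.19 / 377.3 = 0.23904
Atf10/B2m (Salmonella-infected) = 1073 / 476.6 = 2.2514
Fold change = 2.2514 / 0.23904 = 9.4183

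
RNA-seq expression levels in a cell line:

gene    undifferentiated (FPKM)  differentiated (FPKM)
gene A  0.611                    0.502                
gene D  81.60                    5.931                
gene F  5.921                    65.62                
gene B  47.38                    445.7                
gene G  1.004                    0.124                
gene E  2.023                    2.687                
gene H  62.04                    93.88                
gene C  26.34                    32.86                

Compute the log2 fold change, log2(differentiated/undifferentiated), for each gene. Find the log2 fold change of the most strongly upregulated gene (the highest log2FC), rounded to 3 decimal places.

3.470

log2(0.502/0.611) = -0.283  (gene A)
log2(5.931/81.60) = -3.782  (gene D)
log2(65.62/5.921) = 3.470  (gene F)
log2(445.7/47.38) = 3.234  (gene B)
log2(0.124/1.004) = -3.017  (gene G)
log2(2.687/2.023) = 0.410  (gene E)
log2(93.88/62.04) = 0.598  (gene H)
log2(32.86/26.34) = 0.319  (gene C)
gene F is most strongly upregulated.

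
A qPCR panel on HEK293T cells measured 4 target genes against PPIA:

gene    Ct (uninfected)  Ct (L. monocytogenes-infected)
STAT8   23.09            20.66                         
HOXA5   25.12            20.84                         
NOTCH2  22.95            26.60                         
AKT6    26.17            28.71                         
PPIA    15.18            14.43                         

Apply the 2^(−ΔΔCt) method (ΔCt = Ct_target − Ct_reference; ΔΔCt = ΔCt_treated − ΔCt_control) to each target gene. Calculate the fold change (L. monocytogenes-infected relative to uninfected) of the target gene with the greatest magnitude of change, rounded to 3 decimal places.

STAT8: ΔΔCt = (20.66−14.43) − (23.09−15.18) = 6.23 − 7.91 = -1.68; fold change = 2^1.68 = 3.204
HOXA5: ΔΔCt = (20.84−14.43) − (25.12−15.18) = 6.41 − 9.94 = -3.53; fold change = 2^3.53 = 11.551
NOTCH2: ΔΔCt = (26.60−14.43) − (22.95−15.18) = 12.17 − 7.77 = 4.40; fold change = 2^-4.40 = 0.047
AKT6: ΔΔCt = (28.71−14.43) − (26.17−15.18) = 14.28 − 10.99 = 3.29; fold change = 2^-3.29 = 0.102
NOTCH2 has the largest |ΔΔCt| = 4.40.

0.047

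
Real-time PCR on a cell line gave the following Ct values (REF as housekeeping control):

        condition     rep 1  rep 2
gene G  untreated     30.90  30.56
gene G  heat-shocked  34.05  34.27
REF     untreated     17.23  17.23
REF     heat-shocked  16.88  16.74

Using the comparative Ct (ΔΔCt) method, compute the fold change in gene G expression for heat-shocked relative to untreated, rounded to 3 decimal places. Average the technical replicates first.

Mean Ct: gene G untreated 30.730; gene G heat-shocked 34.160; REF untreated 17.230; REF heat-shocked 16.810
ΔCt(untreated) = 30.730 − 17.230 = 13.500
ΔCt(heat-shocked) = 34.160 − 16.810 = 17.350
ΔΔCt = 17.350 − 13.500 = 3.850
Fold change = 2^(−3.850) = 0.0693

0.069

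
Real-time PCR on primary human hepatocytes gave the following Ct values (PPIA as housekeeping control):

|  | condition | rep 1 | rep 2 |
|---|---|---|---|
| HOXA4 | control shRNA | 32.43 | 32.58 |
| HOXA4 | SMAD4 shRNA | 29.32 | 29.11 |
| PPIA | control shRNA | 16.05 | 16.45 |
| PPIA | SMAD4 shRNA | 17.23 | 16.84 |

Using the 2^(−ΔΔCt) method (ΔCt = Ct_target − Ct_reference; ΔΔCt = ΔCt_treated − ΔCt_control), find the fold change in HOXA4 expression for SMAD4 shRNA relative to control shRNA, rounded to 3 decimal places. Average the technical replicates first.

Mean Ct: HOXA4 control shRNA 32.505; HOXA4 SMAD4 shRNA 29.215; PPIA control shRNA 16.250; PPIA SMAD4 shRNA 17.035
ΔCt(control shRNA) = 32.505 − 16.250 = 16.255
ΔCt(SMAD4 shRNA) = 29.215 − 17.035 = 12.180
ΔΔCt = 12.180 − 16.255 = -4.075
Fold change = 2^(−(-4.075)) = 2^4.075 = 16.8538

16.854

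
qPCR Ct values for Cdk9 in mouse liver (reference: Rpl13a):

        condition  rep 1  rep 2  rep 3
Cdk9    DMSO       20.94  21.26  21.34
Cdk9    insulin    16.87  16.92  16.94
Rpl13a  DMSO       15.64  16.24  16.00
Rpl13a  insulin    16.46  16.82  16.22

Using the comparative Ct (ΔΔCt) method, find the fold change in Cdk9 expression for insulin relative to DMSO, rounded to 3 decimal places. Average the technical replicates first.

28.051

Mean Ct: Cdk9 DMSO 21.180; Cdk9 insulin 16.910; Rpl13a DMSO 15.960; Rpl13a insulin 16.500
ΔCt(DMSO) = 21.180 − 15.960 = 5.220
ΔCt(insulin) = 16.910 − 16.500 = 0.410
ΔΔCt = 0.410 − 5.220 = -4.810
Fold change = 2^(−(-4.810)) = 2^4.810 = 28.0514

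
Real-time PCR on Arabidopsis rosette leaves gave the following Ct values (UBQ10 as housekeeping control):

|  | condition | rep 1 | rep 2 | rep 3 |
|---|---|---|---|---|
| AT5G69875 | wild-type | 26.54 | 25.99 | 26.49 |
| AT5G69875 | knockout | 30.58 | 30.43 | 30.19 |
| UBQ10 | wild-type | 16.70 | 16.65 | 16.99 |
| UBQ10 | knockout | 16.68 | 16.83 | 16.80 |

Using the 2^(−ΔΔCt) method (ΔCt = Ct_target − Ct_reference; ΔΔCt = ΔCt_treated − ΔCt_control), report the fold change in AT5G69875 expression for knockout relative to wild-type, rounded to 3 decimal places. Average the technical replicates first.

Mean Ct: AT5G69875 wild-type 26.340; AT5G69875 knockout 30.400; UBQ10 wild-type 16.780; UBQ10 knockout 16.770
ΔCt(wild-type) = 26.340 − 16.780 = 9.560
ΔCt(knockout) = 30.400 − 16.770 = 13.630
ΔΔCt = 13.630 − 9.560 = 4.070
Fold change = 2^(−4.070) = 0.0595

0.060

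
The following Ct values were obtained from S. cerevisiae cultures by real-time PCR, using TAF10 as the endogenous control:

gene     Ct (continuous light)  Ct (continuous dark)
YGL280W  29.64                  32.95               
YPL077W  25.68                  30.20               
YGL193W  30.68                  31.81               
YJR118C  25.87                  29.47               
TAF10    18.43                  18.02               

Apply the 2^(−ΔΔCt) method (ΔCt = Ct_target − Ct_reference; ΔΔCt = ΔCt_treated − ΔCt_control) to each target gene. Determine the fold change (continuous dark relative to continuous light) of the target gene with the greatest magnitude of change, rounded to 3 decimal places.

0.033

YGL280W: ΔΔCt = (32.95−18.02) − (29.64−18.43) = 14.93 − 11.21 = 3.72; fold change = 2^-3.72 = 0.076
YPL077W: ΔΔCt = (30.20−18.02) − (25.68−18.43) = 12.18 − 7.25 = 4.93; fold change = 2^-4.93 = 0.033
YGL193W: ΔΔCt = (31.81−18.02) − (30.68−18.43) = 13.79 − 12.25 = 1.54; fold change = 2^-1.54 = 0.344
YJR118C: ΔΔCt = (29.47−18.02) − (25.87−18.43) = 11.45 − 7.44 = 4.01; fold change = 2^-4.01 = 0.062
YPL077W has the largest |ΔΔCt| = 4.93.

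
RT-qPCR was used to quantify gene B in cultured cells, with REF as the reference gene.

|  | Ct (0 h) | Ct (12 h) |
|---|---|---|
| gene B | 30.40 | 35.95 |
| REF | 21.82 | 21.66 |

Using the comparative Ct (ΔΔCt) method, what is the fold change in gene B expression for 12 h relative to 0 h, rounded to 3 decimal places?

ΔCt(0 h) = 30.400 − 21.820 = 8.580
ΔCt(12 h) = 35.950 − 21.660 = 14.290
ΔΔCt = 14.290 − 8.580 = 5.710
Fold change = 2^(−5.710) = 0.0191

0.019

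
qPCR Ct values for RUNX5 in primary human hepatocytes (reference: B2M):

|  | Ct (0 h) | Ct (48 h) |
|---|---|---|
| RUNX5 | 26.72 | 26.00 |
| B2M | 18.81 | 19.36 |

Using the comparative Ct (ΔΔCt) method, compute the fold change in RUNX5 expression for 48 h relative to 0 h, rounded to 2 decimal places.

ΔCt(0 h) = 26.720 − 18.810 = 7.910
ΔCt(48 h) = 26.000 − 19.360 = 6.640
ΔΔCt = 6.640 − 7.910 = -1.270
Fold change = 2^(−(-1.270)) = 2^1.270 = 2.412

2.41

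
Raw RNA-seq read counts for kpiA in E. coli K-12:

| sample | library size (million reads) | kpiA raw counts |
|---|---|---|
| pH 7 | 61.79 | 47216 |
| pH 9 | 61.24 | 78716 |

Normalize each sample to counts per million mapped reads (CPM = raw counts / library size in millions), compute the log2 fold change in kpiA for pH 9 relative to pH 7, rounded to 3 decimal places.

0.750

CPM(pH 7) = 47216 / 61.79 = 764.1366
CPM(pH 9) = 78716 / 61.24 = 1285.3690
Fold change = 1285.3690 / 764.1366 = 1.68212
log2(1.68212) = 0.7503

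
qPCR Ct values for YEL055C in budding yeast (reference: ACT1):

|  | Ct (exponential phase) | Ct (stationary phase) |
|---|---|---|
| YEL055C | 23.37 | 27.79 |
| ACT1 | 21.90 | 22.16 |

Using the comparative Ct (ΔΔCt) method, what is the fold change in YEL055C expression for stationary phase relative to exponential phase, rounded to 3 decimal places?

ΔCt(exponential phase) = 23.370 − 21.900 = 1.470
ΔCt(stationary phase) = 27.790 − 22.160 = 5.630
ΔΔCt = 5.630 − 1.470 = 4.160
Fold change = 2^(−4.160) = 0.0559

0.056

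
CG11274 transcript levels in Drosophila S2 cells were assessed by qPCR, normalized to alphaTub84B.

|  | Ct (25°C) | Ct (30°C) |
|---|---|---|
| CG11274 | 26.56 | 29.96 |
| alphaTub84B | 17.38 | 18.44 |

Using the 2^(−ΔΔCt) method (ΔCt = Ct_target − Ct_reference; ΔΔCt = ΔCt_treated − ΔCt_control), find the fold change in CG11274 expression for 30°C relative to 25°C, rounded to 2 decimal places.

ΔCt(25°C) = 26.560 − 17.380 = 9.180
ΔCt(30°C) = 29.960 − 18.440 = 11.520
ΔΔCt = 11.520 − 9.180 = 2.340
Fold change = 2^(−2.340) = 0.198

0.20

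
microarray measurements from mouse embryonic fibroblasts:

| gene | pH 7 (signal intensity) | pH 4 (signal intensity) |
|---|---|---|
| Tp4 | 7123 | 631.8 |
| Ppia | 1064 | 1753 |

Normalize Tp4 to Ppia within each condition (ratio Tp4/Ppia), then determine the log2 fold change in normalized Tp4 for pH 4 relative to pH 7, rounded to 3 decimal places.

Tp4/Ppia (pH 7) = 7123 / 1064 = 6.6945
Tp4/Ppia (pH 4) = 631.8 / 1753 = 0.36041
Fold change = 0.36041 / 6.6945 = 0.0538
log2(0.0538) = -4.2153

-4.215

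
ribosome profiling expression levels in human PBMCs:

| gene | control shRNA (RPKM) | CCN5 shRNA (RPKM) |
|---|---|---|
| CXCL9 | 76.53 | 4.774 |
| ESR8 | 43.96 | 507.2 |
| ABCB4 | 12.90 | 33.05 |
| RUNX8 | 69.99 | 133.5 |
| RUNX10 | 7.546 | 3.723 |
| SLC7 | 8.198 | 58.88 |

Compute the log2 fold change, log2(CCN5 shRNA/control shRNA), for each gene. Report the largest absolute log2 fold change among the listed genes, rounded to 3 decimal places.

log2(4.774/76.53) = -4.003  (CXCL9)
log2(507.2/43.96) = 3.528  (ESR8)
log2(33.05/12.90) = 1.357  (ABCB4)
log2(133.5/69.99) = 0.932  (RUNX8)
log2(3.723/7.546) = -1.019  (RUNX10)
log2(58.88/8.198) = 2.844  (SLC7)
The largest magnitude belongs to CXCL9.

4.003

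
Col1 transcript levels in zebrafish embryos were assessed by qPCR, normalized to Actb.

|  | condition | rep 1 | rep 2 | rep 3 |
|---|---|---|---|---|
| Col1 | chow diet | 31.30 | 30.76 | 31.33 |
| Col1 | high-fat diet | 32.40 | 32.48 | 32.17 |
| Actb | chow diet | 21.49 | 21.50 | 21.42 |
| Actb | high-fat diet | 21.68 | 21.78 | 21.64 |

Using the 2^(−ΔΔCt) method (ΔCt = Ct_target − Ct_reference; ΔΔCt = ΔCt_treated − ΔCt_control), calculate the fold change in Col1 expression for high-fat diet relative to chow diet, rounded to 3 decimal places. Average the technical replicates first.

0.503

Mean Ct: Col1 chow diet 31.130; Col1 high-fat diet 32.350; Actb chow diet 21.470; Actb high-fat diet 21.700
ΔCt(chow diet) = 31.130 − 21.470 = 9.660
ΔCt(high-fat diet) = 32.350 − 21.700 = 10.650
ΔΔCt = 10.650 − 9.660 = 0.990
Fold change = 2^(−0.990) = 0.5035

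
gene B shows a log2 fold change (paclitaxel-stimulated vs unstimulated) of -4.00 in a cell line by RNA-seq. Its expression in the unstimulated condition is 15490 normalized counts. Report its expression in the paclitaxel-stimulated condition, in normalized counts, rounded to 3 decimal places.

968.125

Fold change = 2^(-4.00) = 0.0625
paclitaxel-stimulated expression = 15490 × 0.0625 = 968.125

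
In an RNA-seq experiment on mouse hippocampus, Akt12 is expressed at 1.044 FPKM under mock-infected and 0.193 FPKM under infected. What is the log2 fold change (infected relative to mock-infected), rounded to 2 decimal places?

Fold change = 0.193 / 1.044 = 0.1849
log2(0.1849) = -2.435

-2.44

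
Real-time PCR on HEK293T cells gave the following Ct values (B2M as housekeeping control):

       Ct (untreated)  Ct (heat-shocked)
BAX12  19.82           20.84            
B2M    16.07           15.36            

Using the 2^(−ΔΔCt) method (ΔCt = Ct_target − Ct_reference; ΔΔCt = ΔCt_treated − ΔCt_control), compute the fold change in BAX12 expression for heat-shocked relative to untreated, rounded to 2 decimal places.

0.30

ΔCt(untreated) = 19.820 − 16.070 = 3.750
ΔCt(heat-shocked) = 20.840 − 15.360 = 5.480
ΔΔCt = 5.480 − 3.750 = 1.730
Fold change = 2^(−1.730) = 0.301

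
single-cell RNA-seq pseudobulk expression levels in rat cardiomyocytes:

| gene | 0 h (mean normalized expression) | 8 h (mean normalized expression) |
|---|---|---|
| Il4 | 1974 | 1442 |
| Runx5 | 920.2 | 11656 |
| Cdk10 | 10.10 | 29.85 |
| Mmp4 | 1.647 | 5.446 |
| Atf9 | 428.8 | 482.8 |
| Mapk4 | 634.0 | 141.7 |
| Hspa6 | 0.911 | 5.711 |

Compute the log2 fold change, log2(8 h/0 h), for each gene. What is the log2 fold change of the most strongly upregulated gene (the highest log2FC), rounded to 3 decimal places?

log2(1442/1974) = -0.453  (Il4)
log2(11656/920.2) = 3.663  (Runx5)
log2(29.85/10.10) = 1.563  (Cdk10)
log2(5.446/1.647) = 1.725  (Mmp4)
log2(482.8/428.8) = 0.171  (Atf9)
log2(141.7/634.0) = -2.162  (Mapk4)
log2(5.711/0.911) = 2.648  (Hspa6)
Runx5 is most strongly upregulated.

3.663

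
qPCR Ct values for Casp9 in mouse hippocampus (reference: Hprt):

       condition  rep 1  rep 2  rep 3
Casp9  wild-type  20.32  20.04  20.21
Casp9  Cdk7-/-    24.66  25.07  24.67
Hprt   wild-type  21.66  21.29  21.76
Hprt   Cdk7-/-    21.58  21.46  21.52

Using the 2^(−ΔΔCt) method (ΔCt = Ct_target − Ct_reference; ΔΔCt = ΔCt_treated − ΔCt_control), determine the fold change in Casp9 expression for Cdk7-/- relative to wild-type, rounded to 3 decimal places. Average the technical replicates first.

0.040

Mean Ct: Casp9 wild-type 20.190; Casp9 Cdk7-/- 24.800; Hprt wild-type 21.570; Hprt Cdk7-/- 21.520
ΔCt(wild-type) = 20.190 − 21.570 = -1.380
ΔCt(Cdk7-/-) = 24.800 − 21.520 = 3.280
ΔΔCt = 3.280 − (-1.380) = 4.660
Fold change = 2^(−4.660) = 0.0396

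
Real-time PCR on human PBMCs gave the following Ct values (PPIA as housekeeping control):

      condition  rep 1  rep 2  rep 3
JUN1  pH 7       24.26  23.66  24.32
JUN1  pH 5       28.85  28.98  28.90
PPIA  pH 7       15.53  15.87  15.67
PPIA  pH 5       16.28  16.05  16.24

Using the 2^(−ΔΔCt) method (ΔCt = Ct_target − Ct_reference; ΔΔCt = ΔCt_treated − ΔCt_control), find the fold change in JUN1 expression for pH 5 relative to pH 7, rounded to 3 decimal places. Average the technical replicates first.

Mean Ct: JUN1 pH 7 24.080; JUN1 pH 5 28.910; PPIA pH 7 15.690; PPIA pH 5 16.190
ΔCt(pH 7) = 24.080 − 15.690 = 8.390
ΔCt(pH 5) = 28.910 − 16.190 = 12.720
ΔΔCt = 12.720 − 8.390 = 4.330
Fold change = 2^(−4.330) = 0.0497

0.050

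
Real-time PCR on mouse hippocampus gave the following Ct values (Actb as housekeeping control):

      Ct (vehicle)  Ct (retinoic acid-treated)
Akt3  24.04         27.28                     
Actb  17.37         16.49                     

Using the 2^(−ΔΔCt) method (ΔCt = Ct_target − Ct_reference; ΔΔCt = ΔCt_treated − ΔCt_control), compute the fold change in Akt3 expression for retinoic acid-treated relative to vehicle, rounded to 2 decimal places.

0.06

ΔCt(vehicle) = 24.040 − 17.370 = 6.670
ΔCt(retinoic acid-treated) = 27.280 − 16.490 = 10.790
ΔΔCt = 10.790 − 6.670 = 4.120
Fold change = 2^(−4.120) = 0.058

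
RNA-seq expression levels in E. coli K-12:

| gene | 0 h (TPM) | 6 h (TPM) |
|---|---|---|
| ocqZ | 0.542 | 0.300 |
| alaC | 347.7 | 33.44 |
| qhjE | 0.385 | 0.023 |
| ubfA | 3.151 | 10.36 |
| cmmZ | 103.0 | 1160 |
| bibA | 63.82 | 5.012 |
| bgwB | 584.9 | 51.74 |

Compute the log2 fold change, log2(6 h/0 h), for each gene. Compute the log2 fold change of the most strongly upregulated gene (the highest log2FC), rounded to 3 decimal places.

log2(0.300/0.542) = -0.853  (ocqZ)
log2(33.44/347.7) = -3.378  (alaC)
log2(0.023/0.385) = -4.065  (qhjE)
log2(10.36/3.151) = 1.717  (ubfA)
log2(1160/103.0) = 3.493  (cmmZ)
log2(5.012/63.82) = -3.671  (bibA)
log2(51.74/584.9) = -3.499  (bgwB)
cmmZ is most strongly upregulated.

3.493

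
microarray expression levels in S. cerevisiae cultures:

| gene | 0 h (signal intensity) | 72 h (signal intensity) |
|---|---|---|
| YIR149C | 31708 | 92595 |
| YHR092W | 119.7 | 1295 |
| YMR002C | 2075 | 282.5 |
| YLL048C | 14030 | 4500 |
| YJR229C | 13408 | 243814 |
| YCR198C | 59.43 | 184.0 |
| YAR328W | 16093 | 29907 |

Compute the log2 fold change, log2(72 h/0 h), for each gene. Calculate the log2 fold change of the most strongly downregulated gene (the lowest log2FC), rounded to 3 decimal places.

-2.877

log2(92595/31708) = 1.546  (YIR149C)
log2(1295/119.7) = 3.435  (YHR092W)
log2(282.5/2075) = -2.877  (YMR002C)
log2(4500/14030) = -1.641  (YLL048C)
log2(243814/13408) = 4.185  (YJR229C)
log2(184.0/59.43) = 1.630  (YCR198C)
log2(29907/16093) = 0.894  (YAR328W)
YMR002C is most strongly downregulated.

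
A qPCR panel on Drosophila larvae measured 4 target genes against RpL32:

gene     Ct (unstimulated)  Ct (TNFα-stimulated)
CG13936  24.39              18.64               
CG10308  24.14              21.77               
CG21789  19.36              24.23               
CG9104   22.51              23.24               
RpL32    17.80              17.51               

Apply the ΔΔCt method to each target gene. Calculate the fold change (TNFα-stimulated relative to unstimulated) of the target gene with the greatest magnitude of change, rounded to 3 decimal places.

44.017

CG13936: ΔΔCt = (18.64−17.51) − (24.39−17.80) = 1.13 − 6.59 = -5.46; fold change = 2^5.46 = 44.017
CG10308: ΔΔCt = (21.77−17.51) − (24.14−17.80) = 4.26 − 6.34 = -2.08; fold change = 2^2.08 = 4.228
CG21789: ΔΔCt = (24.23−17.51) − (19.36−17.80) = 6.72 − 1.56 = 5.16; fold change = 2^-5.16 = 0.028
CG9104: ΔΔCt = (23.24−17.51) − (22.51−17.80) = 5.73 − 4.71 = 1.02; fold change = 2^-1.02 = 0.493
CG13936 has the largest |ΔΔCt| = 5.46.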